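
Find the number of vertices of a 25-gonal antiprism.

An antiprism on an n-gon has two n-gon caps and 2n triangles: V = 2·25 = 50, E = 4·25 = 100, F = 2·25 + 2 = 52.

50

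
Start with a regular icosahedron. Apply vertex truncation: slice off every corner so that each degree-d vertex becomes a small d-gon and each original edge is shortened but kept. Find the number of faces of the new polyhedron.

32

The base solid has V = 12, E = 30, F = 20.
Truncation replaces each original edge-end by a new vertex, so V′ = 2E = 60.
Each original edge survives, and each old vertex of degree d contributes d new edges; summing degrees gives Σd = 2E, so E′ = E + 2E = 3E = 90.
Each original face survives and each original vertex becomes one new face: F′ = F + V = 32.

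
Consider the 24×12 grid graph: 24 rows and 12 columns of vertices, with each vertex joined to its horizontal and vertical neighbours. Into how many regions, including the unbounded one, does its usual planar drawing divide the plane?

254

The grid has V = 24·12 = 288 vertices and E = 24·11 + 12·23 = 540 edges.
F = 2 − V + E = 2 − 288 + 540 = 254.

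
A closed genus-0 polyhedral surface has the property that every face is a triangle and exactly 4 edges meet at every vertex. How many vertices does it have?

6

Each face has 3 edges and each edge borders two faces, so 2E = 3F.
Each vertex has degree 4, so 4V = 2E and hence V = 3F/4.
Euler: V − E + F = 2 ⇒ (3F/4) − (3F/2) + F = 2.
Multiply by 8: (6 − 12 + 8)F = 16, i.e. 2F = 16.
So F = 8, E = 3·8/2 = 12, V = 3·8/4 = 6.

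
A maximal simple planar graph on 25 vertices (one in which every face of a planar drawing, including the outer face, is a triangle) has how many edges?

In a plane triangulation 3F = 2E and V − E + F = 2, so E = 3V − 6 = 3·25 − 6 = 69.

69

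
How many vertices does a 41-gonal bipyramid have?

43

A bipyramid over an n-gon has 2n triangular faces and n + 2 vertices: V = 41 + 2 = 43, E = 3·41 = 123, F = 2·41 = 82.
Check: V − E + F = 43 − 123 + 82 = 2.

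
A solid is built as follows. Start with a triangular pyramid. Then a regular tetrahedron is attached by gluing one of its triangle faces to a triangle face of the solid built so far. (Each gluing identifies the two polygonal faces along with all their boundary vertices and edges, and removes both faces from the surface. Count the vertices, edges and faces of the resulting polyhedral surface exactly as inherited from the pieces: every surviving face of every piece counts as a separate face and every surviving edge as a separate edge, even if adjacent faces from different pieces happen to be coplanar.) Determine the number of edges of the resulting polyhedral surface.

A triangular pyramid: V=4, E=6, F=4.
Attach a regular tetrahedron (V=4, E=6, F=4) along a 3-gon: merge 3 vertices and 3 edges, delete both glued faces → V=5, E=9, F=6.
Check: V − E + F = 5 − 9 + 6 = 2.

9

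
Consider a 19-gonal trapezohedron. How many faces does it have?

The n-trapezohedron (dual of the n-antiprism) has V = 2·19 + 2 = 40, E = 4·19 = 76, F = 2·19 = 38.

38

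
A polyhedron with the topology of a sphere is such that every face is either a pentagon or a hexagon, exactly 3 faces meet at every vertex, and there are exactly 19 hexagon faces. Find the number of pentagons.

12

Let x be the number of pentagons; then F = 19 + x.
Edge–face incidences: 2E = 6·19 + 5·x = 114 + 5x.
Every vertex has degree 3, so 3V = 2E.
Euler: V − E + F = 2 ⇒ (2E)/3 − E + (19 + x) = 2.
Multiply by 6: 2·(2E) − 3·(2E) + 6·(19 + x) = 12, i.e. 114 + 6x − (114 + 5x) = 12.
Collecting terms: x = 12.
Then 2E = 114 + 5·12 = 174, so E = 87, V = 2E/3 = 58, F = 19 + 12 = 31.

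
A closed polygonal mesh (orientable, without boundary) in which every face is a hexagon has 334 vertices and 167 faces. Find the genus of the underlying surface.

1

Every face is a hexagon, so 2E = 6·167 = 1002, giving E = 501.
χ = V − E + F = 334 − 501 + 167 = 0.
For a closed orientable surface χ = 2 − 2g, so g = (2 − (0))/2 = 1.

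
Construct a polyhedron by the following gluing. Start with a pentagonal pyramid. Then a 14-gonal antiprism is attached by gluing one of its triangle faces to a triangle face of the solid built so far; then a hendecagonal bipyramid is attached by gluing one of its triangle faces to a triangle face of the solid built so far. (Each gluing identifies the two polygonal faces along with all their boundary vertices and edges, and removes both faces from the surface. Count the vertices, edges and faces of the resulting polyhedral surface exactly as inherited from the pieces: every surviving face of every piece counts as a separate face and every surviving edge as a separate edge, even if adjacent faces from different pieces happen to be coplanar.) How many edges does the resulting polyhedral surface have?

93

A pentagonal pyramid: V=6, E=10, F=6.
Attach a 14-gonal antiprism (V=28, E=56, F=30) along a 3-gon: merge 3 vertices and 3 edges, delete both glued faces → V=31, E=63, F=34.
Attach a hendecagonal bipyramid (V=13, E=33, F=22) along a 3-gon: merge 3 vertices and 3 edges, delete both glued faces → V=41, E=93, F=54.
Check: V − E + F = 41 − 93 + 54 = 2.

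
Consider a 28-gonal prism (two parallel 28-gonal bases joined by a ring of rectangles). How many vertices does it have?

56

A prism on an n-gon has two n-gon bases and n rectangular sides: V = 2·28 = 56, E = 3·28 = 84, F = 28 + 2 = 30.
Check: V − E + F = 56 − 84 + 30 = 2.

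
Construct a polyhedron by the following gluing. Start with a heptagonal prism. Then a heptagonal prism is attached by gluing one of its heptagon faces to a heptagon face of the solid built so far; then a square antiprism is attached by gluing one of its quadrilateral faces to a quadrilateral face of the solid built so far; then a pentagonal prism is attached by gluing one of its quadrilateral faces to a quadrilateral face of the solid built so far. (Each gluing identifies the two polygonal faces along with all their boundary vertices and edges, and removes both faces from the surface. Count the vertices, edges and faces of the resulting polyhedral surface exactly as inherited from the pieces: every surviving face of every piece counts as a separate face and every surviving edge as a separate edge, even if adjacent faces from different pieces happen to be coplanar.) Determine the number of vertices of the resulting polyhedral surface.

31

A heptagonal prism: V=14, E=21, F=9.
Attach a heptagonal prism (V=14, E=21, F=9) along a 7-gon: merge 7 vertices and 7 edges, delete both glued faces → V=21, E=35, F=16.
Attach a square antiprism (V=8, E=16, F=10) along a 4-gon: merge 4 vertices and 4 edges, delete both glued faces → V=25, E=47, F=24.
Attach a pentagonal prism (V=10, E=15, F=7) along a 4-gon: merge 4 vertices and 4 edges, delete both glued faces → V=31, E=58, F=29.
Check: V − E + F = 31 − 58 + 29 = 2.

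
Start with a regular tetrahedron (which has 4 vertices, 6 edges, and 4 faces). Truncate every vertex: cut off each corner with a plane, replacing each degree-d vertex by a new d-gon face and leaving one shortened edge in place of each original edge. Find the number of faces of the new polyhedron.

Truncation replaces each original edge-end by a new vertex, so V′ = 2E = 12.
Each original edge survives, and each old vertex of degree d contributes d new edges; summing degrees gives Σd = 2E, so E′ = E + 2E = 3E = 18.
Each original face survives and each original vertex becomes one new face: F′ = F + V = 8.

8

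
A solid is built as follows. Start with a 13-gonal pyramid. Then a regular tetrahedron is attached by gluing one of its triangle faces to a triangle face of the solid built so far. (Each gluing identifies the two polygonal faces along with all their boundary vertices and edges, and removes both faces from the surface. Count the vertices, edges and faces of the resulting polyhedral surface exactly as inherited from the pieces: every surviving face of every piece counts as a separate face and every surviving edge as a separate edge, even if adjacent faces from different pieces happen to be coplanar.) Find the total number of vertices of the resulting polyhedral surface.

A 13-gonal pyramid: V=14, E=26, F=14.
Attach a regular tetrahedron (V=4, E=6, F=4) along a 3-gon: merge 3 vertices and 3 edges, delete both glued faces → V=15, E=29, F=16.
Check: V − E + F = 15 − 29 + 16 = 2.

15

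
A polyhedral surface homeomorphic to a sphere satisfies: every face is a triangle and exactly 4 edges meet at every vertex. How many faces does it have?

Each face has 3 edges and each edge borders two faces, so 2E = 3F.
Each vertex has degree 4, so 4V = 2E and hence V = 3F/4.
Euler: V − E + F = 2 ⇒ (3F/4) − (3F/2) + F = 2.
Multiply by 8: (6 − 12 + 8)F = 16, i.e. 2F = 16.
So F = 8, E = 3·8/2 = 12, V = 3·8/4 = 6.

8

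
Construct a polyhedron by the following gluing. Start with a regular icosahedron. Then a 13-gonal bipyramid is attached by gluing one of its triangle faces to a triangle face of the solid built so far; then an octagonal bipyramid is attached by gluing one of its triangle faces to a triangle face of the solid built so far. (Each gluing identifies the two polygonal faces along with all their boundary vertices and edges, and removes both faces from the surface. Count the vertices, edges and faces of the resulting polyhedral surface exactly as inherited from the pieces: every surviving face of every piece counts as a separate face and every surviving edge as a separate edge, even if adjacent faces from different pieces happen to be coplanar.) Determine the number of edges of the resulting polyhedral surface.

A regular icosahedron: V=12, E=30, F=20.
Attach a 13-gonal bipyramid (V=15, E=39, F=26) along a 3-gon: merge 3 vertices and 3 edges, delete both glued faces → V=24, E=66, F=44.
Attach an octagonal bipyramid (V=10, E=24, F=16) along a 3-gon: merge 3 vertices and 3 edges, delete both glued faces → V=31, E=87, F=58.
Check: V − E + F = 31 − 87 + 58 = 2.

87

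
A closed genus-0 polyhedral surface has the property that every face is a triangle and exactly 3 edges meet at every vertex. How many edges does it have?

6

Each face has 3 edges and each edge borders two faces, so 2E = 3F.
Each vertex has degree 3, so 3V = 2E and hence V = 3F/3.
Euler: V − E + F = 2 ⇒ (3F/3) − (3F/2) + F = 2.
Multiply by 6: (6 − 9 + 6)F = 12, i.e. 3F = 12.
So F = 4, E = 3·4/2 = 6, V = 3·4/3 = 4.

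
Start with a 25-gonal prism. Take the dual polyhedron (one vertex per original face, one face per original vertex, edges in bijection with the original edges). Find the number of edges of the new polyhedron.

75

The base solid has V = 50, E = 75, F = 27.
The dual swaps V and F and preserves E: V′ = F = 27, E′ = E = 75, F′ = V = 50.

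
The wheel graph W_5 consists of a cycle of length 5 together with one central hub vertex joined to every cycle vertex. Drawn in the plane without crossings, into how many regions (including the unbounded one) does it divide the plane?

W_5 has V = 5 + 1 = 6 vertices and E = 2·5 = 10 edges.
By Euler's formula F = 2 − V + E = 2 − 6 + 10 = 6.

6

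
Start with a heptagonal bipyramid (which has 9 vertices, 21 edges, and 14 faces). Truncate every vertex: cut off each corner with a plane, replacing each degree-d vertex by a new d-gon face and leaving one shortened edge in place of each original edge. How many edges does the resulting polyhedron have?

Truncation replaces each original edge-end by a new vertex, so V′ = 2E = 42.
Each original edge survives, and each old vertex of degree d contributes d new edges; summing degrees gives Σd = 2E, so E′ = E + 2E = 3E = 63.
Each original face survives and each original vertex becomes one new face: F′ = F + V = 23.

63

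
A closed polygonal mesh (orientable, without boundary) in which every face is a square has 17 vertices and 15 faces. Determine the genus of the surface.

Every face is a square, so 2E = 4·15 = 60, giving E = 30.
χ = V − E + F = 17 − 30 + 15 = 2.
For a closed orientable surface χ = 2 − 2g, so g = (2 − (2))/2 = 0.

0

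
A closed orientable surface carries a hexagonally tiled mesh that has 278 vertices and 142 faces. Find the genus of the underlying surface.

Every face is a hexagon, so 2E = 6·142 = 852, giving E = 426.
χ = V − E + F = 278 − 426 + 142 = -6.
For a closed orientable surface χ = 2 − 2g, so g = (2 − (-6))/2 = 4.

4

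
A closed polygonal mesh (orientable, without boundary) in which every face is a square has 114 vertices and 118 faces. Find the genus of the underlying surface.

Every face is a square, so 2E = 4·118 = 472, giving E = 236.
χ = V − E + F = 114 − 236 + 118 = -4.
For a closed orientable surface χ = 2 − 2g, so g = (2 − (-4))/2 = 3.

3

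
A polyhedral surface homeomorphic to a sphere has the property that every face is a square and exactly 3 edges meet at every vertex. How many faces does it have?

Each face has 4 edges and each edge borders two faces, so 2E = 4F.
Each vertex has degree 3, so 3V = 2E and hence V = 4F/3.
Euler: V − E + F = 2 ⇒ (4F/3) − (4F/2) + F = 2.
Multiply by 6: (8 − 12 + 6)F = 12, i.e. 2F = 12.
So F = 6, E = 4·6/2 = 12, V = 4·6/3 = 8.

6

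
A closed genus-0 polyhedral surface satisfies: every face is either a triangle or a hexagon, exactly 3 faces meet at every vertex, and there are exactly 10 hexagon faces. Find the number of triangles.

Let x be the number of triangles; then F = 10 + x.
Edge–face incidences: 2E = 6·10 + 3·x = 60 + 3x.
Every vertex has degree 3, so 3V = 2E.
Euler: V − E + F = 2 ⇒ (2E)/3 − E + (10 + x) = 2.
Multiply by 6: 2·(2E) − 3·(2E) + 6·(10 + x) = 12, i.e. 60 + 6x − (60 + 3x) = 12.
Collecting terms: 3x = 12, so x = 4.
Then 2E = 60 + 3·4 = 72, so E = 36, V = 2E/3 = 24, F = 10 + 4 = 14.

4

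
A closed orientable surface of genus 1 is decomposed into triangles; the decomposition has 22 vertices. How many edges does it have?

χ = 2 − 2·1 = 0, and every face is a triangle so 3F = 2E.
V − E + F = 0 with E = 3F/2 gives 22 − (3/2 − 1)·F = 0, so F = 44 and E = 66.

66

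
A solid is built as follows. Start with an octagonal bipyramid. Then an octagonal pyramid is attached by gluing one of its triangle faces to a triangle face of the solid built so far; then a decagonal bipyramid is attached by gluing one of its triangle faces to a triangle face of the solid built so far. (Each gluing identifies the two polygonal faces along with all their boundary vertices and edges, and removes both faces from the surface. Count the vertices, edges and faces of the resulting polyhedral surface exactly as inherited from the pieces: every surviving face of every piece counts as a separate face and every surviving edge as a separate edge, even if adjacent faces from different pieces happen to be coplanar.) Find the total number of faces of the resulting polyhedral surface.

41

An octagonal bipyramid: V=10, E=24, F=16.
Attach an octagonal pyramid (V=9, E=16, F=9) along a 3-gon: merge 3 vertices and 3 edges, delete both glued faces → V=16, E=37, F=23.
Attach a decagonal bipyramid (V=12, E=30, F=20) along a 3-gon: merge 3 vertices and 3 edges, delete both glued faces → V=25, E=64, F=41.
Check: V − E + F = 25 − 64 + 41 = 2.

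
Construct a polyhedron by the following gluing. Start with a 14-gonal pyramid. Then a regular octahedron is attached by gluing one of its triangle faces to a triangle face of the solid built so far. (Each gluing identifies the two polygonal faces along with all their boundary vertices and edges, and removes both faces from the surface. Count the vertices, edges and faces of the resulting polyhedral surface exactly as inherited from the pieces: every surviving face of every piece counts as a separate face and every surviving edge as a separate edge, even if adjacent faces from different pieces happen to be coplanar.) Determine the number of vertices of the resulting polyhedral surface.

18

A 14-gonal pyramid: V=15, E=28, F=15.
Attach a regular octahedron (V=6, E=12, F=8) along a 3-gon: merge 3 vertices and 3 edges, delete both glued faces → V=18, E=37, F=21.
Check: V − E + F = 18 − 37 + 21 = 2.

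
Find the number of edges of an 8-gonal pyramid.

A pyramid on an n-gon base has one n-gon and n triangles: V = 8 + 1 = 9, E = 2·8 = 16, F = 8 + 1 = 9.
Check: V − E + F = 9 − 16 + 9 = 2.

16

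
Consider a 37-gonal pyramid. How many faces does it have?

38

A pyramid on an n-gon base has one n-gon and n triangles: V = 37 + 1 = 38, E = 2·37 = 74, F = 37 + 1 = 38.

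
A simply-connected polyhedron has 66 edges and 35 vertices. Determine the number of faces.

Here V − E + F = 2.
F = 2 − V + E = 2 − 35 + 66 = 33.

33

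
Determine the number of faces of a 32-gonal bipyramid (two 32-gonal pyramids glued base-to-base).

A bipyramid over an n-gon has 2n triangular faces and n + 2 vertices: V = 32 + 2 = 34, E = 3·32 = 96, F = 2·32 = 64.

64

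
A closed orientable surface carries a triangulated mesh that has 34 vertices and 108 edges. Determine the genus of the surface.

Every face is a triangle and each edge borders two faces, so 3F = 2·108, giving F = 72.
χ = V − E + F = 34 − 108 + 72 = -2.
For a closed orientable surface χ = 2 − 2g, so g = (2 − (-2))/2 = 2.

2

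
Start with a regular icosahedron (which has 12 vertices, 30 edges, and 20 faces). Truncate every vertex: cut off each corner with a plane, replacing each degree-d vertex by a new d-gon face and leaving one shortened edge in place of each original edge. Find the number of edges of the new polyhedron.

90

Truncation replaces each original edge-end by a new vertex, so V′ = 2E = 60.
Each original edge survives, and each old vertex of degree d contributes d new edges; summing degrees gives Σd = 2E, so E′ = E + 2E = 3E = 90.
Each original face survives and each original vertex becomes one new face: F′ = F + V = 32.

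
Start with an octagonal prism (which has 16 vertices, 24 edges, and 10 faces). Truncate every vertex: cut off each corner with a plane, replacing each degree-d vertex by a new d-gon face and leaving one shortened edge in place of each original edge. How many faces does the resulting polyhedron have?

Truncation replaces each original edge-end by a new vertex, so V′ = 2E = 48.
Each original edge survives, and each old vertex of degree d contributes d new edges; summing degrees gives Σd = 2E, so E′ = E + 2E = 3E = 72.
Each original face survives and each original vertex becomes one new face: F′ = F + V = 26.

26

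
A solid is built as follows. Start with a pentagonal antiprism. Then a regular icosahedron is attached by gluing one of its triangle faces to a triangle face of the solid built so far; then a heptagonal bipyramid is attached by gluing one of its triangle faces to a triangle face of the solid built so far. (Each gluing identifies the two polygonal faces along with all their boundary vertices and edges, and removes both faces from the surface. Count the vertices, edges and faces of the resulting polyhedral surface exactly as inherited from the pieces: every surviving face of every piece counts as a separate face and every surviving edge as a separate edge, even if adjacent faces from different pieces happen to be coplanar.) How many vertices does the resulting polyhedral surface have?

25

A pentagonal antiprism: V=10, E=20, F=12.
Attach a regular icosahedron (V=12, E=30, F=20) along a 3-gon: merge 3 vertices and 3 edges, delete both glued faces → V=19, E=47, F=30.
Attach a heptagonal bipyramid (V=9, E=21, F=14) along a 3-gon: merge 3 vertices and 3 edges, delete both glued faces → V=25, E=65, F=42.
Check: V − E + F = 25 − 65 + 42 = 2.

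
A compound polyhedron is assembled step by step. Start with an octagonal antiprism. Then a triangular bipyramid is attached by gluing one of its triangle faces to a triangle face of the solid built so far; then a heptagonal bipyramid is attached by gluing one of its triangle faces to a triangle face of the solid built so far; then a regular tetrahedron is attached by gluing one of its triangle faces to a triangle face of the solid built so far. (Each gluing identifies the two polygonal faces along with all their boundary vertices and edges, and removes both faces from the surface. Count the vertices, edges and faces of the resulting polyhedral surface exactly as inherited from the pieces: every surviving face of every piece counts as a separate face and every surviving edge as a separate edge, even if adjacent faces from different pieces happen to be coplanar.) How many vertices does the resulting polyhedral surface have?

25

An octagonal antiprism: V=16, E=32, F=18.
Attach a triangular bipyramid (V=5, E=9, F=6) along a 3-gon: merge 3 vertices and 3 edges, delete both glued faces → V=18, E=38, F=22.
Attach a heptagonal bipyramid (V=9, E=21, F=14) along a 3-gon: merge 3 vertices and 3 edges, delete both glued faces → V=24, E=56, F=34.
Attach a regular tetrahedron (V=4, E=6, F=4) along a 3-gon: merge 3 vertices and 3 edges, delete both glued faces → V=25, E=59, F=36.
Check: V − E + F = 25 − 59 + 36 = 2.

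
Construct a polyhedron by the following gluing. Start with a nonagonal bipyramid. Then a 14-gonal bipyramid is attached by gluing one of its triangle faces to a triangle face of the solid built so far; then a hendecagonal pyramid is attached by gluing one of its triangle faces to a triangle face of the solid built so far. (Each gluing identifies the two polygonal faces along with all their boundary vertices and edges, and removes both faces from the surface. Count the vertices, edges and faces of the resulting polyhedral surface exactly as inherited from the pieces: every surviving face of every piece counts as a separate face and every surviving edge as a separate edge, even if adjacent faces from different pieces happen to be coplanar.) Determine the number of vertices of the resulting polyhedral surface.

33

A nonagonal bipyramid: V=11, E=27, F=18.
Attach a 14-gonal bipyramid (V=16, E=42, F=28) along a 3-gon: merge 3 vertices and 3 edges, delete both glued faces → V=24, E=66, F=44.
Attach a hendecagonal pyramid (V=12, E=22, F=12) along a 3-gon: merge 3 vertices and 3 edges, delete both glued faces → V=33, E=85, F=54.
Check: V − E + F = 33 − 85 + 54 = 2.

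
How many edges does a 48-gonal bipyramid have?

144

A bipyramid over an n-gon has 2n triangular faces and n + 2 vertices: V = 48 + 2 = 50, E = 3·48 = 144, F = 2·48 = 96.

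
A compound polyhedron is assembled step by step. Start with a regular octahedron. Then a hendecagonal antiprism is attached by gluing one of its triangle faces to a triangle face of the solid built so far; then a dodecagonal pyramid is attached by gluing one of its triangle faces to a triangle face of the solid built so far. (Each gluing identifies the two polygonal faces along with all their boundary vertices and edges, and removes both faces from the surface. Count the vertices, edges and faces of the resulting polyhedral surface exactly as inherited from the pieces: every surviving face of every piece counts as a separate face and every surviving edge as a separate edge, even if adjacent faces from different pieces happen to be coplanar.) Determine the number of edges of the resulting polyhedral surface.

A regular octahedron: V=6, E=12, F=8.
Attach a hendecagonal antiprism (V=22, E=44, F=24) along a 3-gon: merge 3 vertices and 3 edges, delete both glued faces → V=25, E=53, F=30.
Attach a dodecagonal pyramid (V=13, E=24, F=13) along a 3-gon: merge 3 vertices and 3 edges, delete both glued faces → V=35, E=74, F=41.
Check: V − E + F = 35 − 74 + 41 = 2.

74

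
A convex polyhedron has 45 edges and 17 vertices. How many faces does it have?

Here V − E + F = 2.
F = 2 − V + E = 2 − 17 + 45 = 30.

30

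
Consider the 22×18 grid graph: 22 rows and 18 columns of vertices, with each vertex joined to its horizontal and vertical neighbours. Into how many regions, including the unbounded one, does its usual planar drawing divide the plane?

The grid has V = 22·18 = 396 vertices and E = 22·17 + 18·21 = 752 edges.
F = 2 − V + E = 2 − 396 + 752 = 358.

358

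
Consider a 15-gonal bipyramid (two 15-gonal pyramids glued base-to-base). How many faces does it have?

30

A bipyramid over an n-gon has 2n triangular faces and n + 2 vertices: V = 15 + 2 = 17, E = 3·15 = 45, F = 2·15 = 30.
Check: V − E + F = 17 − 45 + 30 = 2.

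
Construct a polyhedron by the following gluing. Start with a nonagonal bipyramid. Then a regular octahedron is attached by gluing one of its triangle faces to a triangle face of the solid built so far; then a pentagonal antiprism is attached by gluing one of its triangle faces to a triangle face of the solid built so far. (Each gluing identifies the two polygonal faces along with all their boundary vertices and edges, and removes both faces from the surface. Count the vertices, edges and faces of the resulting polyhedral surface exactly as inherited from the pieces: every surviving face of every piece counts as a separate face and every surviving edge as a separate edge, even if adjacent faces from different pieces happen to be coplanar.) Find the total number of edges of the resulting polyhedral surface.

A nonagonal bipyramid: V=11, E=27, F=18.
Attach a regular octahedron (V=6, E=12, F=8) along a 3-gon: merge 3 vertices and 3 edges, delete both glued faces → V=14, E=36, F=24.
Attach a pentagonal antiprism (V=10, E=20, F=12) along a 3-gon: merge 3 vertices and 3 edges, delete both glued faces → V=21, E=53, F=34.
Check: V − E + F = 21 − 53 + 34 = 2.

53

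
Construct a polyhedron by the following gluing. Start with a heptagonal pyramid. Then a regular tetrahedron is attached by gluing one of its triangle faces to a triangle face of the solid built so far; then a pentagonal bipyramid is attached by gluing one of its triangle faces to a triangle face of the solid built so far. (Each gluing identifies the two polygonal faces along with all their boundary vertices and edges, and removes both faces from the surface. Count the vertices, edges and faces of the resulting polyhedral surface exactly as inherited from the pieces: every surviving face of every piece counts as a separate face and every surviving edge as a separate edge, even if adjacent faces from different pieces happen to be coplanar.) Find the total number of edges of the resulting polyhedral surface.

A heptagonal pyramid: V=8, E=14, F=8.
Attach a regular tetrahedron (V=4, E=6, F=4) along a 3-gon: merge 3 vertices and 3 edges, delete both glued faces → V=9, E=17, F=10.
Attach a pentagonal bipyramid (V=7, E=15, F=10) along a 3-gon: merge 3 vertices and 3 edges, delete both glued faces → V=13, E=29, F=18.
Check: V − E + F = 13 − 29 + 18 = 2.

29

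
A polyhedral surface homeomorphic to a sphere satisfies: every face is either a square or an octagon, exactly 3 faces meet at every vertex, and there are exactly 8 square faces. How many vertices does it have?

16

Let x be the number of octagons; then F = 8 + x.
Edge–face incidences: 2E = 4·8 + 8·x = 32 + 8x.
Every vertex has degree 3, so 3V = 2E.
Euler: V − E + F = 2 ⇒ (2E)/3 − E + (8 + x) = 2.
Multiply by 6: 2·(2E) − 3·(2E) + 6·(8 + x) = 12, i.e. 48 + 6x − (32 + 8x) = 12.
Collecting terms: −2x + 16 = 12, so −2x = −4, so x = 2.
Then 2E = 32 + 8·2 = 48, so E = 24, V = 2E/3 = 16, F = 8 + 2 = 10.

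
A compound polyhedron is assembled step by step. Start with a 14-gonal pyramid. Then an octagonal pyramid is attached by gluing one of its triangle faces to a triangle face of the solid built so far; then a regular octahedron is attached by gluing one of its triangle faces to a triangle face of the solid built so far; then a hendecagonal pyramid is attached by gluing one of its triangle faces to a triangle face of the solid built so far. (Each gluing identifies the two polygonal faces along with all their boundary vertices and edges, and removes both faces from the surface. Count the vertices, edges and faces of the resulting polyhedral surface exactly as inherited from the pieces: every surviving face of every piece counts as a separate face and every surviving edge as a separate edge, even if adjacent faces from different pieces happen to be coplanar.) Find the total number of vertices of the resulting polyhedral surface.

33

A 14-gonal pyramid: V=15, E=28, F=15.
Attach an octagonal pyramid (V=9, E=16, F=9) along a 3-gon: merge 3 vertices and 3 edges, delete both glued faces → V=21, E=41, F=22.
Attach a regular octahedron (V=6, E=12, F=8) along a 3-gon: merge 3 vertices and 3 edges, delete both glued faces → V=24, E=50, F=28.
Attach a hendecagonal pyramid (V=12, E=22, F=12) along a 3-gon: merge 3 vertices and 3 edges, delete both glued faces → V=33, E=69, F=38.
Check: V − E + F = 33 − 69 + 38 = 2.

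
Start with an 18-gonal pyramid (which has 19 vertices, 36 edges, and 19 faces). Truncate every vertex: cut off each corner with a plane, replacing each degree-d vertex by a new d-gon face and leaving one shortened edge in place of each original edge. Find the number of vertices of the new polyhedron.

Truncation replaces each original edge-end by a new vertex, so V′ = 2E = 72.
Each original edge survives, and each old vertex of degree d contributes d new edges; summing degrees gives Σd = 2E, so E′ = E + 2E = 3E = 108.
Each original face survives and each original vertex becomes one new face: F′ = F + V = 38.

72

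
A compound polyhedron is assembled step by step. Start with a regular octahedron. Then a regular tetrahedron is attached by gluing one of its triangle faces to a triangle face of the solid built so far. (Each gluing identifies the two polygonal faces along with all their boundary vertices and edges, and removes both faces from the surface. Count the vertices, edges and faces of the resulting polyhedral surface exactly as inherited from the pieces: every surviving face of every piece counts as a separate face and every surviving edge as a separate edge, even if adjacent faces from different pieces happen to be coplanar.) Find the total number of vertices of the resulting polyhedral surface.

A regular octahedron: V=6, E=12, F=8.
Attach a regular tetrahedron (V=4, E=6, F=4) along a 3-gon: merge 3 vertices and 3 edges, delete both glued faces → V=7, E=15, F=10.
Check: V − E + F = 7 − 15 + 10 = 2.

7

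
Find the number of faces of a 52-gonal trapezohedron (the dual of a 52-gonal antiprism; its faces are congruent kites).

104

The n-trapezohedron (dual of the n-antiprism) has V = 2·52 + 2 = 106, E = 4·52 = 208, F = 2·52 = 104.
Check: V − E + F = 106 − 208 + 104 = 2.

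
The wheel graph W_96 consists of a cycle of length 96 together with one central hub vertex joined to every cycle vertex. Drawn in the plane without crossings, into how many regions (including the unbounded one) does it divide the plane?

W_96 has V = 96 + 1 = 97 vertices and E = 2·96 = 192 edges.
By Euler's formula F = 2 − V + E = 2 − 97 + 192 = 97.

97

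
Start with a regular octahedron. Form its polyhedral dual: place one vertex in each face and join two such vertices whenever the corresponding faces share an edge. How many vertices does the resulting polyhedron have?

The base solid has V = 6, E = 12, F = 8.
The dual swaps V and F and preserves E: V′ = F = 8, E′ = E = 12, F′ = V = 6.

8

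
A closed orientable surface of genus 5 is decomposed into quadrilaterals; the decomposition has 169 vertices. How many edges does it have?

354

χ = 2 − 2·5 = -8, and every face is a square so 4F = 2E.
V − E + F = -8 with E = 4F/2 gives 169 − (4/2 − 1)·F = -8, so F = 177 and E = 354.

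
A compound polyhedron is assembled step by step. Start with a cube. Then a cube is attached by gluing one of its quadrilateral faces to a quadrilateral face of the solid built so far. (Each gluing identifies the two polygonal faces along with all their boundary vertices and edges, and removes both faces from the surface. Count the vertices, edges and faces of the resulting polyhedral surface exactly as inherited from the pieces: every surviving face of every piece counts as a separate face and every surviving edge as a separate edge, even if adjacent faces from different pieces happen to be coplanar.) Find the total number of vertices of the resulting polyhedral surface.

12

A cube: V=8, E=12, F=6.
Attach a cube (V=8, E=12, F=6) along a 4-gon: merge 4 vertices and 4 edges, delete both glued faces → V=12, E=20, F=10.
Check: V − E + F = 12 − 20 + 10 = 2.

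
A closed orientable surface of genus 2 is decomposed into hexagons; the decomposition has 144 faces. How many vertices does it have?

286

χ = 2 − 2·2 = -2, and every face is a hexagon so 6F = 2E.
E = 6·144/2 = 432. Then V = -2 + E − F = -2 + 432 − 144 = 286.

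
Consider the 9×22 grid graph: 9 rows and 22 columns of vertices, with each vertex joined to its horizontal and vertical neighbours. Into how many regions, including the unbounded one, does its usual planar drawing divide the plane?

The grid has V = 9·22 = 198 vertices and E = 9·21 + 22·8 = 365 edges.
F = 2 − V + E = 2 − 198 + 365 = 169.

169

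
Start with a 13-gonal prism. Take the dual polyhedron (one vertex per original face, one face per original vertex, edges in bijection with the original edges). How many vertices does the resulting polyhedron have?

The base solid has V = 26, E = 39, F = 15.
The dual swaps V and F and preserves E: V′ = F = 15, E′ = E = 39, F′ = V = 26.

15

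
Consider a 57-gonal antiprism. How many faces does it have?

An antiprism on an n-gon has two n-gon caps and 2n triangles: V = 2·57 = 114, E = 4·57 = 228, F = 2·57 + 2 = 116.

116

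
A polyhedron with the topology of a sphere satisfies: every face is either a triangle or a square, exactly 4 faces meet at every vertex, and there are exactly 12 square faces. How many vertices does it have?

Let x be the number of triangles; then F = 12 + x.
Edge–face incidences: 2E = 4·12 + 3·x = 48 + 3x.
Every vertex has degree 4, so 4V = 2E.
Euler: V − E + F = 2 ⇒ (2E)/4 − E + (12 + x) = 2.
Multiply by 8: 2·(2E) − 4·(2E) + 8·(12 + x) = 16, i.e. 96 + 8x − 2·(48 + 3x) = 16.
Collecting terms: 2x = 16, so x = 8.
Then 2E = 48 + 3·8 = 72, so E = 36, V = 2E/4 = 18, F = 12 + 8 = 20.

18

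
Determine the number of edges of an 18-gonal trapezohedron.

72

The n-trapezohedron (dual of the n-antiprism) has V = 2·18 + 2 = 38, E = 4·18 = 72, F = 2·18 = 36.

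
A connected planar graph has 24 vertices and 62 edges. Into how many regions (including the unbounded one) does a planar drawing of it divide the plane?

Euler's formula for a connected plane graph: V − E + F = 2, so F = 2 − 24 + 62 = 40.

40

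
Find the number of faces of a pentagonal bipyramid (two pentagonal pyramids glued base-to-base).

10

A bipyramid over an n-gon has 2n triangular faces and n + 2 vertices: V = 5 + 2 = 7, E = 3·5 = 15, F = 2·5 = 10.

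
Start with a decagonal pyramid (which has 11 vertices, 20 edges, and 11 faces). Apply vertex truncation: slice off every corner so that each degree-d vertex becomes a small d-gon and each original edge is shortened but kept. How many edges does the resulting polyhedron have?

Truncation replaces each original edge-end by a new vertex, so V′ = 2E = 40.
Each original edge survives, and each old vertex of degree d contributes d new edges; summing degrees gives Σd = 2E, so E′ = E + 2E = 3E = 60.
Each original face survives and each original vertex becomes one new face: F′ = F + V = 22.

60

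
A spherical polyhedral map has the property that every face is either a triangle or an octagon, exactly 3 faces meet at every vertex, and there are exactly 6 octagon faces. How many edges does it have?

36

Let x be the number of triangles; then F = 6 + x.
Edge–face incidences: 2E = 8·6 + 3·x = 48 + 3x.
Every vertex has degree 3, so 3V = 2E.
Euler: V − E + F = 2 ⇒ (2E)/3 − E + (6 + x) = 2.
Multiply by 6: 2·(2E) − 3·(2E) + 6·(6 + x) = 12, i.e. 36 + 6x − (48 + 3x) = 12.
Collecting terms: 3x − 12 = 12, so 3x = 24, so x = 8.
Then 2E = 48 + 3·8 = 72, so E = 36, V = 2E/3 = 24, F = 6 + 8 = 14.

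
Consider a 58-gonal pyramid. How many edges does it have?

A pyramid on an n-gon base has one n-gon and n triangles: V = 58 + 1 = 59, E = 2·58 = 116, F = 58 + 1 = 59.

116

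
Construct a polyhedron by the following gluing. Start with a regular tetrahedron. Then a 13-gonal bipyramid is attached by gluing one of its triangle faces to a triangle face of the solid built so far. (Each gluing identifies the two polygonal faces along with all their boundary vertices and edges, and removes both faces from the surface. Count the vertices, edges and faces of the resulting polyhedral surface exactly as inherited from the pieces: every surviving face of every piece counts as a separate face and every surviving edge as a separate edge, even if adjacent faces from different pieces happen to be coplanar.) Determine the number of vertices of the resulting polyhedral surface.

A regular tetrahedron: V=4, E=6, F=4.
Attach a 13-gonal bipyramid (V=15, E=39, F=26) along a 3-gon: merge 3 vertices and 3 edges, delete both glued faces → V=16, E=42, F=28.
Check: V − E + F = 16 − 42 + 28 = 2.

16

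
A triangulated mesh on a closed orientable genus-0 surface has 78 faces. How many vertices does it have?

χ = 2 − 2·0 = 2, and every face is a triangle so 3F = 2E.
E = 3·78/2 = 117. Then V = 2 + E − F = 2 + 117 − 78 = 41.

41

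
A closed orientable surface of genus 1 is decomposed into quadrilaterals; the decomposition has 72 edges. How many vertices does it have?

36

χ = 2 − 2·1 = 0, and every face is a square so 4F = 2E.
F = 2E/4 = 36. Then V = 0 + E − F = 0 + 72 − 36 = 36.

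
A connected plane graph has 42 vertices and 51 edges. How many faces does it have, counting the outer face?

11

Euler's formula for a connected plane graph: V − E + F = 2, so F = 2 − 42 + 51 = 11.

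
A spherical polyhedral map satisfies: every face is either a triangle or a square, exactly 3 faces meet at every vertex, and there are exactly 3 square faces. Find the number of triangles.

2

Let x be the number of triangles; then F = 3 + x.
Edge–face incidences: 2E = 4·3 + 3·x = 12 + 3x.
Every vertex has degree 3, so 3V = 2E.
Euler: V − E + F = 2 ⇒ (2E)/3 − E + (3 + x) = 2.
Multiply by 6: 2·(2E) − 3·(2E) + 6·(3 + x) = 12, i.e. 18 + 6x − (12 + 3x) = 12.
Collecting terms: 3x + 6 = 12, so 3x = 6, so x = 2.
Then 2E = 12 + 3·2 = 18, so E = 9, V = 2E/3 = 6, F = 3 + 2 = 5.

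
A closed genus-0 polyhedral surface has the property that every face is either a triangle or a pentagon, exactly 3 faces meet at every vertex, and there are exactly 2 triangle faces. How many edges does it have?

18

Let x be the number of pentagons; then F = 2 + x.
Edge–face incidences: 2E = 3·2 + 5·x = 6 + 5x.
Every vertex has degree 3, so 3V = 2E.
Euler: V − E + F = 2 ⇒ (2E)/3 − E + (2 + x) = 2.
Multiply by 6: 2·(2E) − 3·(2E) + 6·(2 + x) = 12, i.e. 12 + 6x − (6 + 5x) = 12.
Collecting terms: x + 6 = 12, so x = 6.
Then 2E = 6 + 5·6 = 36, so E = 18, V = 2E/3 = 12, F = 2 + 6 = 8.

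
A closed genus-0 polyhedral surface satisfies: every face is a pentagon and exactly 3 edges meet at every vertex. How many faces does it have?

Each face has 5 edges and each edge borders two faces, so 2E = 5F.
Each vertex has degree 3, so 3V = 2E and hence V = 5F/3.
Euler: V − E + F = 2 ⇒ (5F/3) − (5F/2) + F = 2.
Multiply by 6: (10 − 15 + 6)F = 12, i.e. 1F = 12.
So F = 12, E = 5·12/2 = 30, V = 5·12/3 = 20.

12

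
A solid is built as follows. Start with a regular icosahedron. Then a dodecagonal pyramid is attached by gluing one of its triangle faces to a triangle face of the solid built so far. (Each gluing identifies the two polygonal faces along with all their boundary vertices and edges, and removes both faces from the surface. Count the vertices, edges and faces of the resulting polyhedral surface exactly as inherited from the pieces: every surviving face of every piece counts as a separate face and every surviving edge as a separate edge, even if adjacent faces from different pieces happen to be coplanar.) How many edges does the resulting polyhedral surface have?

A regular icosahedron: V=12, E=30, F=20.
Attach a dodecagonal pyramid (V=13, E=24, F=13) along a 3-gon: merge 3 vertices and 3 edges, delete both glued faces → V=22, E=51, F=31.
Check: V − E + F = 22 − 51 + 31 = 2.

51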